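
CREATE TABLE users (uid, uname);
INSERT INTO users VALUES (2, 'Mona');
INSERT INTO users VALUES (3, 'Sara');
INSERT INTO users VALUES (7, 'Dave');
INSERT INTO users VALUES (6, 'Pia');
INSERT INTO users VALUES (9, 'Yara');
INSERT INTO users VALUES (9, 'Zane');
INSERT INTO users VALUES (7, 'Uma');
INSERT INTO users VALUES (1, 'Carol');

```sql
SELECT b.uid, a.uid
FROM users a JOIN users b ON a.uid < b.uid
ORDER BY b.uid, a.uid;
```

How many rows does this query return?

INNER JOIN keeps only pairs where the ON condition holds.
Matching on a.uid < b.uid.
Matched pairs: 26.
Total: 26 rows.

26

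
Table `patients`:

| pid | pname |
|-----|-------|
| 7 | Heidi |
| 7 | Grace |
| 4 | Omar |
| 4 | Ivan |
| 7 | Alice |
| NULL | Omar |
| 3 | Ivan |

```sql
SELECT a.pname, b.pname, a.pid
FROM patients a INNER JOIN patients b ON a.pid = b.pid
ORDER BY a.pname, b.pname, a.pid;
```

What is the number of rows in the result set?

INNER JOIN keeps only pairs where the ON condition holds.
Matching on a.pid = b.pid. A NULL in a compared column never satisfies the condition.
Matched pairs: 14.
Total: 14 rows.

14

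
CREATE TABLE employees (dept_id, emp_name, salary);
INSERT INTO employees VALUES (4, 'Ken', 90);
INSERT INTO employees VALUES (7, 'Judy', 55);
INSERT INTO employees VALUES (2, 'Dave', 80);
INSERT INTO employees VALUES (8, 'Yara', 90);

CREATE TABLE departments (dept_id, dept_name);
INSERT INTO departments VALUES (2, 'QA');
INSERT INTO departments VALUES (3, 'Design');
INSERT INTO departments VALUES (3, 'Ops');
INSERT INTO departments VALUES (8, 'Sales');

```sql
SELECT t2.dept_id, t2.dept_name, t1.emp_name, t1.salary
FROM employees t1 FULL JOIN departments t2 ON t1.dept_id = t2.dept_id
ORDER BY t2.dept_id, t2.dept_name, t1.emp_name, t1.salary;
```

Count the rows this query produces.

FULL OUTER JOIN keeps every row from both sides; unmatched rows get NULL for the other side's columns.
Matching on t1.dept_id = t2.dept_id.
- t1 row (dept_id=4): no match → kept, t2 columns NULL.
- t1 row (dept_id=7): no match → kept, t2 columns NULL.
- t1 row (dept_id=2): matches 1 t2 row(s) → 1 output row(s).
- t1 row (dept_id=8): matches 1 t2 row(s) → 1 output row(s).
- 2 t2 row(s) had no t1 match → kept, t1 columns NULL.
Total: 2 matched + 4 padded = 6 rows.

6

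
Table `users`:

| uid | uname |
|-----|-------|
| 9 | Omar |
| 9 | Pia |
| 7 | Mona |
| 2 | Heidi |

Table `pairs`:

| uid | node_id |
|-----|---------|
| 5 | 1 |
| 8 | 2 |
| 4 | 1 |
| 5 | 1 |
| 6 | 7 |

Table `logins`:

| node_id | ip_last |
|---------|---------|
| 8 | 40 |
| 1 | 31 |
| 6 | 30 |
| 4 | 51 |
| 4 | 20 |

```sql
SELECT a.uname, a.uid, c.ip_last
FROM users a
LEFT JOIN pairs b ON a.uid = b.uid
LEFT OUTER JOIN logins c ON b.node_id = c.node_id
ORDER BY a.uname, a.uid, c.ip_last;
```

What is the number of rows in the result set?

4

Evaluate left to right. First `users a LEFT JOIN pairs b` on uid: 4 row(s).
Then LEFT JOIN `logins c` on node_id: each of those 4 rows is kept; rows whose b.node_id has no match in c get NULL for c's columns.
Result: 4 row(s).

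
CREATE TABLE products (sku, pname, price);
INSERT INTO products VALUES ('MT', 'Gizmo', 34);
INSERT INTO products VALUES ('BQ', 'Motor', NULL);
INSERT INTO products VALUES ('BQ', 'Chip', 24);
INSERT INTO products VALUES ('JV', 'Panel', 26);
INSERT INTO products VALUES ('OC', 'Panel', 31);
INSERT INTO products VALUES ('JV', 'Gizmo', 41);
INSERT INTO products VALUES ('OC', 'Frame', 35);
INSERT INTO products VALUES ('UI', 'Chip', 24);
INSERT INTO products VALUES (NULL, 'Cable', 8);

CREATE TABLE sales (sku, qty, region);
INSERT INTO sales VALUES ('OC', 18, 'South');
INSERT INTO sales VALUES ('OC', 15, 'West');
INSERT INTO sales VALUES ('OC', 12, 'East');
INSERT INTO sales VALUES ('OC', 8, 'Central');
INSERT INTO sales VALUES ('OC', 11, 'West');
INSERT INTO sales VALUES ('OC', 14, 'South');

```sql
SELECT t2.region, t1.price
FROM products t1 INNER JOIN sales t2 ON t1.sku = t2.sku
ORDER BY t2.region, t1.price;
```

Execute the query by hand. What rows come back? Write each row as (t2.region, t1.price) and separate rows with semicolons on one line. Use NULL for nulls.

INNER JOIN keeps only pairs where the ON condition holds.
Matching on t1.sku = t2.sku. A NULL in a compared column never satisfies the condition.
Matched pairs: 12.

(Central, 31); (Central, 35); (East, 31); (East, 35); (South, 31); (South, 31); (South, 35); (South, 35); (West, 31); (West, 31); (West, 35); (West, 35)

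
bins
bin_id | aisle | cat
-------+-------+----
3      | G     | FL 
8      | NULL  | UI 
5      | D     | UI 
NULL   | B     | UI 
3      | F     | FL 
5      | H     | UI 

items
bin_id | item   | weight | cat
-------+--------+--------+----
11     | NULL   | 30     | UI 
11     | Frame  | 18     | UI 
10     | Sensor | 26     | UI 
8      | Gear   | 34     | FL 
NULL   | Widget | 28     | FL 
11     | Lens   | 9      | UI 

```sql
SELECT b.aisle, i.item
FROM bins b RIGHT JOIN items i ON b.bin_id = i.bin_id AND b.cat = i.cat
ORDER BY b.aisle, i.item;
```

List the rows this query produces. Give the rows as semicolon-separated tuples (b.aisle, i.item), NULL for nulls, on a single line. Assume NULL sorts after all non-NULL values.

(NULL, Frame); (NULL, Gear); (NULL, Lens); (NULL, Sensor); (NULL, Widget); (NULL, NULL)

RIGHT JOIN keeps every row from `items`; unmatched rows get NULL for `bins`'s columns.
Matching on b.bin_id = i.bin_id AND b.cat = i.cat. A NULL in a compared column never satisfies the condition.
- bin_id=3, cat=FL: no matching i row.
- bin_id=8, cat=UI: no matching i row.
- bin_id=5, cat=UI: no matching i row.
- bin_id=NULL, cat=UI: no matching i row.
- bin_id=3, cat=FL: no matching i row.
- bin_id=5, cat=UI: no matching i row.
- 6 row(s) from i found no b partner → padded with NULL.
After projecting and ordering:
b.aisle | i.item
NULL | Frame
NULL | Gear
NULL | Lens
NULL | Sensor
NULL | Widget
NULL | NULL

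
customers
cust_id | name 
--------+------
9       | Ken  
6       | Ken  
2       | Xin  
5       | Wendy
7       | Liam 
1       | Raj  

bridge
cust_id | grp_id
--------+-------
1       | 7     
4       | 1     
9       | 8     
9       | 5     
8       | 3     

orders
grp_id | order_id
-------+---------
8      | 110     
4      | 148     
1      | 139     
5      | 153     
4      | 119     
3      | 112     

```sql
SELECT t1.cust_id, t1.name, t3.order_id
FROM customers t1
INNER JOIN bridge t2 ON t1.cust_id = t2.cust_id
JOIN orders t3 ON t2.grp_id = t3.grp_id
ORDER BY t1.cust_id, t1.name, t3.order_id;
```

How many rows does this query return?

Step 1 — t1 INNER JOIN t2 on cust_id → 3 row(s).
Then INNER JOIN `orders t3` on grp_id: keep only rows whose t2.grp_id appears in t3.
Result: 2 row(s).

2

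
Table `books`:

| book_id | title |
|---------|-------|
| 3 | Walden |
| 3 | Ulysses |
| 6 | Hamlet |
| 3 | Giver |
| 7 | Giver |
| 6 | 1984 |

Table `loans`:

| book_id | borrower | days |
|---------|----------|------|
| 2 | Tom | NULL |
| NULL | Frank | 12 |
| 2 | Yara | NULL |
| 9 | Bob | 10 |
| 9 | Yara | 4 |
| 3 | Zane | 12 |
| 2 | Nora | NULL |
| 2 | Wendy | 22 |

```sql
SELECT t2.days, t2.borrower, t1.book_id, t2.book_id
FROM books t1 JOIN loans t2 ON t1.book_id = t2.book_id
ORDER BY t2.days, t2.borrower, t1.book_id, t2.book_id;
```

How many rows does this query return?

3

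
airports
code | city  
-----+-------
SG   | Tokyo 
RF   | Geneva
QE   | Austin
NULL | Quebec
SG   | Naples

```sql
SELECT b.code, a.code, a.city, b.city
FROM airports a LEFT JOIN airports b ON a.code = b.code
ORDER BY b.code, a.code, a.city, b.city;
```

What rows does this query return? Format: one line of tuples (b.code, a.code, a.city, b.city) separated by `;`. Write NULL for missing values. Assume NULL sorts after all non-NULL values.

(QE, QE, Austin, Austin); (RF, RF, Geneva, Geneva); (SG, SG, Naples, Naples); (SG, SG, Naples, Tokyo); (SG, SG, Tokyo, Naples); (SG, SG, Tokyo, Tokyo); (NULL, NULL, Quebec, NULL)

LEFT JOIN keeps every row from `airports a`; unmatched rows get NULL for `airports b`'s columns.
Matching on a.code = b.code. A NULL in a compared column never satisfies the condition.
- a row (code=SG): matches 2 b row(s) → 2 output row(s).
- a row (code=RF): matches 1 b row(s) → 1 output row(s).
- a row (code=QE): matches 1 b row(s) → 1 output row(s).
- a row (code=NULL): no match → kept, b columns NULL.
- a row (code=SG): matches 2 b row(s) → 2 output row(s).
After projecting and ordering:
b.code | a.code | a.city | b.city
QE | QE | Austin | Austin
RF | RF | Geneva | Geneva
SG | SG | Naples | Naples
SG | SG | Naples | Tokyo
SG | SG | Tokyo | Naples
SG | SG | Tokyo | Tokyo
NULL | NULL | Quebec | NULL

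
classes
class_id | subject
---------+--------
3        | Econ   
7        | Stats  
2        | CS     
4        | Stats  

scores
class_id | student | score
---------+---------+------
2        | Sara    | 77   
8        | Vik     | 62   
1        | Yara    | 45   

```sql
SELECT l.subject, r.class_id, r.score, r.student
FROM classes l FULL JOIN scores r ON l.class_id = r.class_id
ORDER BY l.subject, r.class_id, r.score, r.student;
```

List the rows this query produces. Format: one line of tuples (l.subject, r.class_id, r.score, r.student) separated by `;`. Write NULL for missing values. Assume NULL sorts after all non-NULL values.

(CS, 2, 77, Sara); (Econ, NULL, NULL, NULL); (Stats, NULL, NULL, NULL); (Stats, NULL, NULL, NULL); (NULL, 1, 45, Yara); (NULL, 8, 62, Vik)

FULL OUTER JOIN keeps every row from both sides; unmatched rows get NULL for the other side's columns.
Matching on l.class_id = r.class_id.
- class_id=3: no r row matches, row kept with r columns NULL.
- class_id=7: no r row matches, row kept with r columns NULL.
- class_id=2: 1 matching r row(s), so 1 row(s) emitted.
- class_id=4: no r row matches, row kept with r columns NULL.
- plus 2 unmatched r row(s), each kept with NULL l columns.
After projecting and ordering:
l.subject | r.class_id | r.score | r.student
CS | 2 | 77 | Sara
Econ | NULL | NULL | NULL
Stats | NULL | NULL | NULL
Stats | NULL | NULL | NULL
NULL | 1 | 45 | Yara
NULL | 8 | 62 | Vik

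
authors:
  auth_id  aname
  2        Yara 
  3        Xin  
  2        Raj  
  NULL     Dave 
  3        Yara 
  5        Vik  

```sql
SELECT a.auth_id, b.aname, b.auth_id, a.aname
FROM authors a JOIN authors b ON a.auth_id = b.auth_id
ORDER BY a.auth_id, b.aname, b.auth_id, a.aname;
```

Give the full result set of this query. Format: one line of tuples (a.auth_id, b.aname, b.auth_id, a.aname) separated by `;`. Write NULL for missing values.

(2, Raj, 2, Raj); (2, Raj, 2, Yara); (2, Yara, 2, Raj); (2, Yara, 2, Yara); (3, Xin, 3, Xin); (3, Xin, 3, Yara); (3, Yara, 3, Xin); (3, Yara, 3, Yara); (5, Vik, 5, Vik)

INNER JOIN keeps only pairs where the ON condition holds.
Matching on a.auth_id = b.auth_id. A NULL in a compared column never satisfies the condition.
Matched pairs: 9.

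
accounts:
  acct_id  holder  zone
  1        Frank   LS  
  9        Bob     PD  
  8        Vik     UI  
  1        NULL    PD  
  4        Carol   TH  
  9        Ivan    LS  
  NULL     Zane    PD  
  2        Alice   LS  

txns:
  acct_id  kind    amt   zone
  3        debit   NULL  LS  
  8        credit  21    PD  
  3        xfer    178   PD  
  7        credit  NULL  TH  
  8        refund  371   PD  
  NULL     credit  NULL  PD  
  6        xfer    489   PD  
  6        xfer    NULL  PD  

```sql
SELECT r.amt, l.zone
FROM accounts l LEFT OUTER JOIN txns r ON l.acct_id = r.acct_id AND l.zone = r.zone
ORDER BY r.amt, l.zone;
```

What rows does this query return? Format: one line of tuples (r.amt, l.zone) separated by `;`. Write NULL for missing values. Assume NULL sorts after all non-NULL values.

(NULL, LS); (NULL, LS); (NULL, LS); (NULL, PD); (NULL, PD); (NULL, PD); (NULL, TH); (NULL, UI)

LEFT JOIN keeps every row from `accounts`; unmatched rows get NULL for `txns`'s columns.
Matching on l.acct_id = r.acct_id AND l.zone = r.zone. A NULL in a compared column never satisfies the condition.
Matched pairs: 0; unmatched l rows kept: 8.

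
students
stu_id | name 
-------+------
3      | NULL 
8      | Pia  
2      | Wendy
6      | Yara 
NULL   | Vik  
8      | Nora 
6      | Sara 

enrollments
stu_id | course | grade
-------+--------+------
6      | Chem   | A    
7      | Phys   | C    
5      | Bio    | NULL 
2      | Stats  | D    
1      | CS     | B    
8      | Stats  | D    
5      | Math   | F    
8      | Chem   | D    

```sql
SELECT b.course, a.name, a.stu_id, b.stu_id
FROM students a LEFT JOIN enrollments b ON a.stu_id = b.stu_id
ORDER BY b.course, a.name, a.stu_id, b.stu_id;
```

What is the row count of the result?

LEFT JOIN keeps every row from `students`; unmatched rows get NULL for `enrollments`'s columns.
Matching on a.stu_id = b.stu_id. A NULL in a compared column never satisfies the condition.
- a (stu_id=3) has no partner → padded with NULL.
- a (stu_id=8) pairs with 2 row(s) of b.
- a (stu_id=2) pairs with 1 row(s) of b.
- a (stu_id=6) pairs with 1 row(s) of b.
- a (stu_id=NULL) has no partner → padded with NULL.
- a (stu_id=8) pairs with 2 row(s) of b.
- a (stu_id=6) pairs with 1 row(s) of b.
Total: 7 matched + 2 padded = 9 rows.

9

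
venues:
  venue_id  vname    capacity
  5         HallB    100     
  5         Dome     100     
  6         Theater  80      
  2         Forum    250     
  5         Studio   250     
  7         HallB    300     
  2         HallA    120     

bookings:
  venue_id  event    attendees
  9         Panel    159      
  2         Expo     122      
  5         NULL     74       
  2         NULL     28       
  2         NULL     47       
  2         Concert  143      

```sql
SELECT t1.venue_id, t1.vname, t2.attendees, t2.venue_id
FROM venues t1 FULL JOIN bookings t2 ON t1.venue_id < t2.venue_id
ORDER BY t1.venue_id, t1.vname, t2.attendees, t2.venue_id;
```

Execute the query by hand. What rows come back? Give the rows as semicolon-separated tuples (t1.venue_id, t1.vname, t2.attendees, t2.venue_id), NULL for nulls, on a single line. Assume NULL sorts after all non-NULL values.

(2, Forum, 74, 5); (2, Forum, 159, 9); (2, HallA, 74, 5); (2, HallA, 159, 9); (5, Dome, 159, 9); (5, HallB, 159, 9); (5, Studio, 159, 9); (6, Theater, 159, 9); (7, HallB, 159, 9); (NULL, NULL, 28, 2); (NULL, NULL, 47, 2); (NULL, NULL, 122, 2); (NULL, NULL, 143, 2)

FULL OUTER JOIN keeps every row from both sides; unmatched rows get NULL for the other side's columns.
Matching on t1.venue_id < t2.venue_id.
- venue_id=5: 1 matching t2 row(s), so 1 row(s) emitted.
- venue_id=5: 1 matching t2 row(s), so 1 row(s) emitted.
- venue_id=6: 1 matching t2 row(s), so 1 row(s) emitted.
- venue_id=2: 2 matching t2 row(s), so 2 row(s) emitted.
- venue_id=5: 1 matching t2 row(s), so 1 row(s) emitted.
- venue_id=7: 1 matching t2 row(s), so 1 row(s) emitted.
- venue_id=2: 2 matching t2 row(s), so 2 row(s) emitted.
- 4 t2 row(s) had no t1 match → kept, t1 columns NULL.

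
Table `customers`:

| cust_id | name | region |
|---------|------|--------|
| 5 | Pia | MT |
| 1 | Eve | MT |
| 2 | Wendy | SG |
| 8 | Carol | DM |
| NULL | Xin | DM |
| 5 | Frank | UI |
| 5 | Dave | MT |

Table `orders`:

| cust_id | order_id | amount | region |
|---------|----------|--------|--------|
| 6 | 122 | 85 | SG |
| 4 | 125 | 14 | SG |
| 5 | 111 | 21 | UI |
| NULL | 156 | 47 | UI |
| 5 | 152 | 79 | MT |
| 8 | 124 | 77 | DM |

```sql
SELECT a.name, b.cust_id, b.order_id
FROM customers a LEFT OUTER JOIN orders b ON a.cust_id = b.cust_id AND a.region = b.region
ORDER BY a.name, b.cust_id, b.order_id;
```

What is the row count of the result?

7

LEFT JOIN keeps every row from `customers`; unmatched rows get NULL for `orders`'s columns.
Matching on a.cust_id = b.cust_id AND a.region = b.region. A NULL in a compared column never satisfies the condition.
Matched pairs: 4; unmatched a rows kept: 3.
Total: 4 matched + 3 padded = 7 rows.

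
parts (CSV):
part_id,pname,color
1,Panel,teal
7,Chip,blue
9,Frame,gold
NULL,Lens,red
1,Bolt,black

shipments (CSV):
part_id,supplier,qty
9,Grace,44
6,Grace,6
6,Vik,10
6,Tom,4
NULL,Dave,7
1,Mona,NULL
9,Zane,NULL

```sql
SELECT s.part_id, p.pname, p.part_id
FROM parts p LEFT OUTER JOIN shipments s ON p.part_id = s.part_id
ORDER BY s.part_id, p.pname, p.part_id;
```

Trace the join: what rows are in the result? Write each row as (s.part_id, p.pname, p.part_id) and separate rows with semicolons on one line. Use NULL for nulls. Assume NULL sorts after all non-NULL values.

LEFT JOIN keeps every row from `parts`; unmatched rows get NULL for `shipments`'s columns.
Matching on p.part_id = s.part_id. A NULL in a compared column never satisfies the condition.
Matched pairs: 4; unmatched p rows kept: 2.

(1, Bolt, 1); (1, Panel, 1); (9, Frame, 9); (9, Frame, 9); (NULL, Chip, 7); (NULL, Lens, NULL)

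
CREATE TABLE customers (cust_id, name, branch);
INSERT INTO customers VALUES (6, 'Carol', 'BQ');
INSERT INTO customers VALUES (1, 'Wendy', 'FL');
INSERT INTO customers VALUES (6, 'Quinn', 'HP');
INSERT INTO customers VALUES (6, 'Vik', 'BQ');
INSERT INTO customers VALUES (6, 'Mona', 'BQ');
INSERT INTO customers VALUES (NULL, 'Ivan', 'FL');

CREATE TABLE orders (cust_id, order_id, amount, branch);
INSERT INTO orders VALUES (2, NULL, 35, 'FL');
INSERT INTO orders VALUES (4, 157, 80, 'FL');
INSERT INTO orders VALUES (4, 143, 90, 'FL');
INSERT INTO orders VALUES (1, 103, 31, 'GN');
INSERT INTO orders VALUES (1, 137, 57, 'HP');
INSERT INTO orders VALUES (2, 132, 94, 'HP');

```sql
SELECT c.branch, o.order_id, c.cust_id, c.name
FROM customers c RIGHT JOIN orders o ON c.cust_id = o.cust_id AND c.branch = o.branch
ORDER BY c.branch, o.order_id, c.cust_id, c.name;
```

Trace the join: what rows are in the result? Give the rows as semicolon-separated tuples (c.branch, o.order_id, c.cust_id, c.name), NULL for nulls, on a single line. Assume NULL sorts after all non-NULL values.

RIGHT JOIN keeps every row from `orders`; unmatched rows get NULL for `customers`'s columns.
Matching on c.cust_id = o.cust_id AND c.branch = o.branch. A NULL in a compared column never satisfies the condition.
- c[0] cust_id=6, branch=BQ → no match.
- c[1] cust_id=1, branch=FL → no match.
- c[2] cust_id=6, branch=HP → no match.
- c[3] cust_id=6, branch=BQ → no match.
- c[4] cust_id=6, branch=BQ → no match.
- c[5] cust_id=NULL, branch=FL → no match.
- 6 o row(s) had no c match → kept, c columns NULL.
After projecting and ordering:
c.branch | o.order_id | c.cust_id | c.name
NULL | 103 | NULL | NULL
NULL | 132 | NULL | NULL
NULL | 137 | NULL | NULL
NULL | 143 | NULL | NULL
NULL | 157 | NULL | NULL
NULL | NULL | NULL | NULL

(NULL, 103, NULL, NULL); (NULL, 132, NULL, NULL); (NULL, 137, NULL, NULL); (NULL, 143, NULL, NULL); (NULL, 157, NULL, NULL); (NULL, NULL, NULL, NULL)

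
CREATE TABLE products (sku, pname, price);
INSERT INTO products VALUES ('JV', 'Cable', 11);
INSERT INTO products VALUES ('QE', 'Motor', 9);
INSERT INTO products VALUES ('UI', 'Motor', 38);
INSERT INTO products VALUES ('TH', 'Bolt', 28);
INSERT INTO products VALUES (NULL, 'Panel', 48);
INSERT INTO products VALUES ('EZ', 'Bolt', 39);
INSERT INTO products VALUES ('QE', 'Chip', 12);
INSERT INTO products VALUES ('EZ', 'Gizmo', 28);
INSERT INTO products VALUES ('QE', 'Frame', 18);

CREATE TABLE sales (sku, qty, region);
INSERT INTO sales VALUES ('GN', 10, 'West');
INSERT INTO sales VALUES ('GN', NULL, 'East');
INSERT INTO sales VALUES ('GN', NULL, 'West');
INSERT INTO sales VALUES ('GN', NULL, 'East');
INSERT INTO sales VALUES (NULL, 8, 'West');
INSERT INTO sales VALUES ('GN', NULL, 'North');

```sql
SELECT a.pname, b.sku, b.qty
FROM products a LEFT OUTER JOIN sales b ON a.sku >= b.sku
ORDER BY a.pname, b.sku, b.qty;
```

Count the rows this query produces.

LEFT JOIN keeps every row from `products`; unmatched rows get NULL for `sales`'s columns.
Matching on a.sku >= b.sku. A NULL in a compared column never satisfies the condition.
- a[0] sku=JV → 5 match(es) in b → 5 row(s).
- a[1] sku=QE → 5 match(es) in b → 5 row(s).
- a[2] sku=UI → 5 match(es) in b → 5 row(s).
- a[3] sku=TH → 5 match(es) in b → 5 row(s).
- a[4] sku=NULL → no match; kept with NULLs on the b side.
- a[5] sku=EZ → no match; kept with NULLs on the b side.
- a[6] sku=QE → 5 match(es) in b → 5 row(s).
- a[7] sku=EZ → no match; kept with NULLs on the b side.
- a[8] sku=QE → 5 match(es) in b → 5 row(s).
Total: 30 matched + 3 padded = 33 rows.

33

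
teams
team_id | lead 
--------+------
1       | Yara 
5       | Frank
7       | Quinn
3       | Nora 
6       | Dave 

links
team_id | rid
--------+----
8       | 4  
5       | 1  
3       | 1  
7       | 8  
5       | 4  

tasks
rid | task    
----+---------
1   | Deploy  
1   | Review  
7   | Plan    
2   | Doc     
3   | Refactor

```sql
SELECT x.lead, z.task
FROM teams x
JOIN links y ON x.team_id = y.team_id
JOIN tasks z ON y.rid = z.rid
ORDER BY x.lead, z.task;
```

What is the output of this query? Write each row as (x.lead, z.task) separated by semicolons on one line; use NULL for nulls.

(Frank, Deploy); (Frank, Review); (Nora, Deploy); (Nora, Review)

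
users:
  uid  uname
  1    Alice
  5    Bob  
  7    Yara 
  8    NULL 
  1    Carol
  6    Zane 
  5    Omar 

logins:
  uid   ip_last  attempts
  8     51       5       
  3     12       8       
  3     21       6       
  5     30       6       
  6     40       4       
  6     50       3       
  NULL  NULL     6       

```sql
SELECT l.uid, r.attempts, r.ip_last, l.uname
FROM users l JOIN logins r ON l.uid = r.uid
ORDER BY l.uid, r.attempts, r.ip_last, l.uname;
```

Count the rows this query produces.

5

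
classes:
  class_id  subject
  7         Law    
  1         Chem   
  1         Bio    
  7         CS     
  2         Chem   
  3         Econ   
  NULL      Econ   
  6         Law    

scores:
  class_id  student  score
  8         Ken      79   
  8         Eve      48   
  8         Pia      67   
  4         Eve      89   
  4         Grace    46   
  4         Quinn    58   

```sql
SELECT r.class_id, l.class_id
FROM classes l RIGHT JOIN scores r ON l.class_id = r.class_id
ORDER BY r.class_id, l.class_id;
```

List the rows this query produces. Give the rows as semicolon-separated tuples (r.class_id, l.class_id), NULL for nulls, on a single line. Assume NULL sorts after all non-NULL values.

RIGHT JOIN keeps every row from `scores`; unmatched rows get NULL for `classes`'s columns.
Matching on l.class_id = r.class_id. A NULL in a compared column never satisfies the condition.
Matched pairs: 0; unmatched r rows kept: 6.

(4, NULL); (4, NULL); (4, NULL); (8, NULL); (8, NULL); (8, NULL)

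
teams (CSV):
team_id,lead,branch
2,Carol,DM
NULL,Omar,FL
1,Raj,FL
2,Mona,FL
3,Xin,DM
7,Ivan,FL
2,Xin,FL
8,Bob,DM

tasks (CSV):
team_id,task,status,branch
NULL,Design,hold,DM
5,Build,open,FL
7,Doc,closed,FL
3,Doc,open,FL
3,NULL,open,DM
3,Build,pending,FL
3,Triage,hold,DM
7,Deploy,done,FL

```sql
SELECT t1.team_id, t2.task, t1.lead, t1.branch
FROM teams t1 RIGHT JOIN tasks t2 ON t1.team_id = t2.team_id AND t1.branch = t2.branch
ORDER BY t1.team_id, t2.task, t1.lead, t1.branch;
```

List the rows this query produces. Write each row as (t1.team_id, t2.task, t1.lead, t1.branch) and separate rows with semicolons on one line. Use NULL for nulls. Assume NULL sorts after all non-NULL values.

(3, Triage, Xin, DM); (3, NULL, Xin, DM); (7, Deploy, Ivan, FL); (7, Doc, Ivan, FL); (NULL, Build, NULL, NULL); (NULL, Build, NULL, NULL); (NULL, Design, NULL, NULL); (NULL, Doc, NULL, NULL)

RIGHT JOIN keeps every row from `tasks`; unmatched rows get NULL for `teams`'s columns.
Matching on t1.team_id = t2.team_id AND t1.branch = t2.branch. A NULL in a compared column never satisfies the condition.
- t1[0] team_id=2, branch=DM → no match.
- t1[1] team_id=NULL, branch=FL → no match.
- t1[2] team_id=1, branch=FL → no match.
- t1[3] team_id=2, branch=FL → no match.
- t1[4] team_id=3, branch=DM → 2 match(es) in t2 → 2 row(s).
- t1[5] team_id=7, branch=FL → 2 match(es) in t2 → 2 row(s).
- t1[6] team_id=2, branch=FL → no match.
- t1[7] team_id=8, branch=DM → no match.
- 4 t2 row(s) had no t1 match → kept, t1 columns NULL.
After projecting and ordering:
t1.team_id | t2.task | t1.lead | t1.branch
3 | Triage | Xin | DM
3 | NULL | Xin | DM
7 | Deploy | Ivan | FL
7 | Doc | Ivan | FL
NULL | Build | NULL | NULL
NULL | Build | NULL | NULL
NULL | Design | NULL | NULL
NULL | Doc | NULL | NULL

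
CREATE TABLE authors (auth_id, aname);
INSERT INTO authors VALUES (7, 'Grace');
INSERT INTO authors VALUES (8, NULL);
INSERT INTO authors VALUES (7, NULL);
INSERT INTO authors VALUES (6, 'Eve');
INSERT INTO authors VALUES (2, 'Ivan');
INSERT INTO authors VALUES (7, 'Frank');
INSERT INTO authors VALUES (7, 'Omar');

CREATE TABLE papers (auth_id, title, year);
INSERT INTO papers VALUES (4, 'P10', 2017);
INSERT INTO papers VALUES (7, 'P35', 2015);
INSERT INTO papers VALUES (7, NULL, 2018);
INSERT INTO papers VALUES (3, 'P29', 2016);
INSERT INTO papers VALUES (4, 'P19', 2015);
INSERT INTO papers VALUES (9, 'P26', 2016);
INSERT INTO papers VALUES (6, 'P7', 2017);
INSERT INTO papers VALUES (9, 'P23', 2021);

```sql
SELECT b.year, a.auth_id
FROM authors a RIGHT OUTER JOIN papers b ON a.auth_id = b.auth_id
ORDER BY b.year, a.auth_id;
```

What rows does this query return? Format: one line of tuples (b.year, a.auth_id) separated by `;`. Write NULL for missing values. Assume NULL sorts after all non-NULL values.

(2015, 7); (2015, 7); (2015, 7); (2015, 7); (2015, NULL); (2016, NULL); (2016, NULL); (2017, 6); (2017, NULL); (2018, 7); (2018, 7); (2018, 7); (2018, 7); (2021, NULL)

RIGHT JOIN keeps every row from `papers`; unmatched rows get NULL for `authors`'s columns.
Matching on a.auth_id = b.auth_id.
- a (auth_id=7) pairs with 2 row(s) of b.
- a (auth_id=8) has no partner in b.
- a (auth_id=7) pairs with 2 row(s) of b.
- a (auth_id=6) pairs with 1 row(s) of b.
- a (auth_id=2) has no partner in b.
- a (auth_id=7) pairs with 2 row(s) of b.
- a (auth_id=7) pairs with 2 row(s) of b.
- 5 b row(s) had no a match → kept, a columns NULL.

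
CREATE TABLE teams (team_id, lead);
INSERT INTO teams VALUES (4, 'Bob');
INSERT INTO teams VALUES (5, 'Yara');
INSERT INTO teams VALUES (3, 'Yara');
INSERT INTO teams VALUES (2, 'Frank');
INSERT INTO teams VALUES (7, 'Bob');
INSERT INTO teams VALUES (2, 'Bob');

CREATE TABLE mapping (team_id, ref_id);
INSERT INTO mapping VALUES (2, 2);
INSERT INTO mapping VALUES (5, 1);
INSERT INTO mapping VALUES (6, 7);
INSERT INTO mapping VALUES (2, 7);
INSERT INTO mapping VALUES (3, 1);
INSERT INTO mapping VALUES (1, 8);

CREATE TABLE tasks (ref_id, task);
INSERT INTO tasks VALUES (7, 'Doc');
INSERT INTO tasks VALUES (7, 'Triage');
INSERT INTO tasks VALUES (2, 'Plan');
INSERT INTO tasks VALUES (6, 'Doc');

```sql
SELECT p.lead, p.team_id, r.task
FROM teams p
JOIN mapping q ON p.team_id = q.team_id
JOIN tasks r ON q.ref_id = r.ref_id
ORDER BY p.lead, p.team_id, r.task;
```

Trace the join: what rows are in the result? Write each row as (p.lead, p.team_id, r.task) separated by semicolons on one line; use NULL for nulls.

(Bob, 2, Doc); (Bob, 2, Plan); (Bob, 2, Triage); (Frank, 2, Doc); (Frank, 2, Plan); (Frank, 2, Triage)

Evaluate left to right. First `teams p INNER JOIN mapping q` on team_id: 6 row(s).
Then INNER JOIN `tasks r` on ref_id: keep only rows whose q.ref_id appears in r.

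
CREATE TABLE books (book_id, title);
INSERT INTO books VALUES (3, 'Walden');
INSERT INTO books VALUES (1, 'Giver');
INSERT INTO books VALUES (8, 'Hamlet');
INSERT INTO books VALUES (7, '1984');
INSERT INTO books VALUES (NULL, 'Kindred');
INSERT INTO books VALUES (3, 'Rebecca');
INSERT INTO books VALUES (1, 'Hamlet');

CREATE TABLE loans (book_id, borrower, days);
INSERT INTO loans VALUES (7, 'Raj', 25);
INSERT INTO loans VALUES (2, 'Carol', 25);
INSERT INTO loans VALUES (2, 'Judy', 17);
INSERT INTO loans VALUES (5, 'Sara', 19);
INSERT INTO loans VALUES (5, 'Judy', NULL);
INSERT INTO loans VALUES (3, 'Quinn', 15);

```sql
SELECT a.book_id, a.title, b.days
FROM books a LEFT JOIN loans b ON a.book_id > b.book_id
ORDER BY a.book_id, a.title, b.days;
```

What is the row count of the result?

LEFT JOIN keeps every row from `books`; unmatched rows get NULL for `loans`'s columns.
Matching on a.book_id > b.book_id. A NULL in a compared column never satisfies the condition.
- a (book_id=3) pairs with 2 row(s) of b.
- a (book_id=1) has no partner → padded with NULL.
- a (book_id=8) pairs with 6 row(s) of b.
- a (book_id=7) pairs with 5 row(s) of b.
- a (book_id=NULL) has no partner → padded with NULL.
- a (book_id=3) pairs with 2 row(s) of b.
- a (book_id=1) has no partner → padded with NULL.
Total: 15 matched + 3 padded = 18 rows.

18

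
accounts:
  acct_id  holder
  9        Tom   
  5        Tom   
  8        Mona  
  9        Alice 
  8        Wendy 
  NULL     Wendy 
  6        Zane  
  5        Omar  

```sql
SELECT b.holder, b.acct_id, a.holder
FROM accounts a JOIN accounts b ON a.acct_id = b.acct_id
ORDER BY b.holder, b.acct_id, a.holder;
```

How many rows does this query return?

13

INNER JOIN keeps only pairs where the ON condition holds.
Matching on a.acct_id = b.acct_id. A NULL in a compared column never satisfies the condition.
- a row (acct_id=9): matches 2 b row(s) → 2 output row(s).
- a row (acct_id=5): matches 2 b row(s) → 2 output row(s).
- a row (acct_id=8): matches 2 b row(s) → 2 output row(s).
- a row (acct_id=9): matches 2 b row(s) → 2 output row(s).
- a row (acct_id=8): matches 2 b row(s) → 2 output row(s).
- a row (acct_id=NULL): no match → dropped.
- a row (acct_id=6): matches 1 b row(s) → 1 output row(s).
- a row (acct_id=5): matches 2 b row(s) → 2 output row(s).
Total: 13 rows.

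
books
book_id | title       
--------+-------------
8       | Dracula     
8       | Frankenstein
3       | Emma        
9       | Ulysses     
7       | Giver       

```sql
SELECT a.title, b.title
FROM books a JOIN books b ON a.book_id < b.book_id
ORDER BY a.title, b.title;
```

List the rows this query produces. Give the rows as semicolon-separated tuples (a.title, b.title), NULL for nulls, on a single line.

(Dracula, Ulysses); (Emma, Dracula); (Emma, Frankenstein); (Emma, Giver); (Emma, Ulysses); (Frankenstein, Ulysses); (Giver, Dracula); (Giver, Frankenstein); (Giver, Ulysses)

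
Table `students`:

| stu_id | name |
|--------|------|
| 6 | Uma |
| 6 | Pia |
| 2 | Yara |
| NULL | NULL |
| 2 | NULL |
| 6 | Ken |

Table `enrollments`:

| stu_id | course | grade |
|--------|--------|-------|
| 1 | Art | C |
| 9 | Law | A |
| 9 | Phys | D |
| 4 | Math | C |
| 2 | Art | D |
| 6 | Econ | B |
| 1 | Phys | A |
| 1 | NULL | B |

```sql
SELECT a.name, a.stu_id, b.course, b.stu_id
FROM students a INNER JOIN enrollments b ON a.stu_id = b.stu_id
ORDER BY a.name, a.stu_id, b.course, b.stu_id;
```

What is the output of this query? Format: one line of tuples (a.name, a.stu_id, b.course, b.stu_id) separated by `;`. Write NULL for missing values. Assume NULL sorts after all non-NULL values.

(Ken, 6, Econ, 6); (Pia, 6, Econ, 6); (Uma, 6, Econ, 6); (Yara, 2, Art, 2); (NULL, 2, Art, 2)

INNER JOIN keeps only pairs where the ON condition holds.
Matching on a.stu_id = b.stu_id. A NULL in a compared column never satisfies the condition.
Matched pairs: 5.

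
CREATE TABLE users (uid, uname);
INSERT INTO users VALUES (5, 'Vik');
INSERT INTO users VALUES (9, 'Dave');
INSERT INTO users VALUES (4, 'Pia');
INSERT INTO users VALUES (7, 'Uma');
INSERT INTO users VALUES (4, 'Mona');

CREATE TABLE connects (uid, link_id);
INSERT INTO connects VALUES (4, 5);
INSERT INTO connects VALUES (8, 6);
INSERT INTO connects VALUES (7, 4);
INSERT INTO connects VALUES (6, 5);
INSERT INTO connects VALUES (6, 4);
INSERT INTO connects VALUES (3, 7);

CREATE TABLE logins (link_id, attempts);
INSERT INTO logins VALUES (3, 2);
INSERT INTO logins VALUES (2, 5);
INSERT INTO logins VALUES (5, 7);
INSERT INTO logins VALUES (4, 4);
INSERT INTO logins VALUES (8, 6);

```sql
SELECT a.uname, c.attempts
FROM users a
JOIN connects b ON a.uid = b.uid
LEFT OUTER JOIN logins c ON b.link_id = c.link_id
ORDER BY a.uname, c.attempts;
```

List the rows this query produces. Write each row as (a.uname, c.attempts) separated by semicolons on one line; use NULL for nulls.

Evaluate left to right. First `users a INNER JOIN connects b` on uid: 3 row(s).
Then LEFT JOIN `logins c` on link_id: each of those 3 rows is kept; rows whose b.link_id has no match in c get NULL for c's columns.

(Mona, 7); (Pia, 7); (Uma, 4)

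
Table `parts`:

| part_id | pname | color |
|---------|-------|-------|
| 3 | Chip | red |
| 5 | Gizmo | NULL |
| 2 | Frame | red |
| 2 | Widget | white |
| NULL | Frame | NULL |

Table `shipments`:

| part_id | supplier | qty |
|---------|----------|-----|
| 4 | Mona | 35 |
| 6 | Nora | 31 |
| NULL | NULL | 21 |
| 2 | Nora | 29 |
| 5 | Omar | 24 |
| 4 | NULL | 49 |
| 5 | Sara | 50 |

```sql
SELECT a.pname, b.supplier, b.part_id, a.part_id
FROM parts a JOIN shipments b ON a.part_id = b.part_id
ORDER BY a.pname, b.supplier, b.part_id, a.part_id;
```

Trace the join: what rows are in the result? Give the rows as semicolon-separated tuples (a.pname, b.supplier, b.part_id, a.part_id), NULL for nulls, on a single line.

(Frame, Nora, 2, 2); (Gizmo, Omar, 5, 5); (Gizmo, Sara, 5, 5); (Widget, Nora, 2, 2)

INNER JOIN keeps only pairs where the ON condition holds.
Matching on a.part_id = b.part_id. A NULL in a compared column never satisfies the condition.
Matched pairs: 4.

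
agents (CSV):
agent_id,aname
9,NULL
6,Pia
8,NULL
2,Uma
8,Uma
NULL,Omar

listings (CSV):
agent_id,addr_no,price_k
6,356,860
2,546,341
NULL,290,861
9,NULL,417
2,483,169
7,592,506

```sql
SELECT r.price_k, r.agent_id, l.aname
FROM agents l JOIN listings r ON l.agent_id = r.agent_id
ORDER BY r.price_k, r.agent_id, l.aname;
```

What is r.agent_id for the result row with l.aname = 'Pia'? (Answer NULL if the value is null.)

6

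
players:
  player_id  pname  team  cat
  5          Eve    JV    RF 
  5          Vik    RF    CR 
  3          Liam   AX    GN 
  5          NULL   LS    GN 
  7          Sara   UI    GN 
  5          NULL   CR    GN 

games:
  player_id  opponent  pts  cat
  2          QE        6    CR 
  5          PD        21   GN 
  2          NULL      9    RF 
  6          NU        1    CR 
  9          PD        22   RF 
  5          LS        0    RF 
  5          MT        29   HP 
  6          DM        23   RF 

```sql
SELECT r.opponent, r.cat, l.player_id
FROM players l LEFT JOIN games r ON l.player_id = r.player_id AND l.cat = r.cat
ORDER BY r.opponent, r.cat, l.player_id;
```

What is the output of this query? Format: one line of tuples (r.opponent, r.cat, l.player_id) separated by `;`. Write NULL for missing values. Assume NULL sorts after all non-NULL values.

(LS, RF, 5); (PD, GN, 5); (PD, GN, 5); (NULL, NULL, 3); (NULL, NULL, 5); (NULL, NULL, 7)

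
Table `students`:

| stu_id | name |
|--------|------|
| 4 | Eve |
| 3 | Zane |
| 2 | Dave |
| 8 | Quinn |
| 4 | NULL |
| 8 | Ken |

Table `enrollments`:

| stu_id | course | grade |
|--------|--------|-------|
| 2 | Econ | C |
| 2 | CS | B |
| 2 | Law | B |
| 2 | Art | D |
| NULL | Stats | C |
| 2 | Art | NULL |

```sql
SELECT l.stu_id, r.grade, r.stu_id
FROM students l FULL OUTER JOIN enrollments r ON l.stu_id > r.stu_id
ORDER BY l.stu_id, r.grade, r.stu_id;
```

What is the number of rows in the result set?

27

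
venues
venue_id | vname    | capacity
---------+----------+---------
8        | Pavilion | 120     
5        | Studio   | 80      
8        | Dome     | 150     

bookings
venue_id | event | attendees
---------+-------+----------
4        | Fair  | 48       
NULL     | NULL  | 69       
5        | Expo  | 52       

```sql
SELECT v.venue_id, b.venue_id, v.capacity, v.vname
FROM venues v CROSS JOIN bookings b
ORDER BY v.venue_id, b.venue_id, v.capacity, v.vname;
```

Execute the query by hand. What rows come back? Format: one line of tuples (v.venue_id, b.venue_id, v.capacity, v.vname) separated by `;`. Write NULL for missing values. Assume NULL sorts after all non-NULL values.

(5, 4, 80, Studio); (5, 5, 80, Studio); (5, NULL, 80, Studio); (8, 4, 120, Pavilion); (8, 4, 150, Dome); (8, 5, 120, Pavilion); (8, 5, 150, Dome); (8, NULL, 120, Pavilion); (8, NULL, 150, Dome)

CROSS JOIN pairs every row of `venues` with every row of `bookings`: 3 × 3 = 9 rows.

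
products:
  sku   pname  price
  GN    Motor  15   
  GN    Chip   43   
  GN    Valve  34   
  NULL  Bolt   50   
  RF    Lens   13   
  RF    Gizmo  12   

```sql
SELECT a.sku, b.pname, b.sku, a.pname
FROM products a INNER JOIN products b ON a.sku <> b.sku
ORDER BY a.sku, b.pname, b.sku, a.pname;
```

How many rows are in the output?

12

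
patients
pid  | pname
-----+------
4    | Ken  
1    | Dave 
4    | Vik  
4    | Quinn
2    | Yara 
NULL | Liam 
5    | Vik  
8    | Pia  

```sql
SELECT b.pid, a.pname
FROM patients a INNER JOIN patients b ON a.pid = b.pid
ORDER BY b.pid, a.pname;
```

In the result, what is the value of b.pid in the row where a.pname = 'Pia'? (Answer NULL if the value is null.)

INNER JOIN keeps only pairs where the ON condition holds.
Matching on a.pid = b.pid. A NULL in a compared column never satisfies the condition.
- a (pid=4) pairs with 3 row(s) of b.
- a (pid=1) pairs with 1 row(s) of b.
- a (pid=4) pairs with 3 row(s) of b.
- a (pid=4) pairs with 3 row(s) of b.
- a (pid=2) pairs with 1 row(s) of b.
- a (pid=NULL) has no partner → excluded.
- a (pid=5) pairs with 1 row(s) of b.
- a (pid=8) pairs with 1 row(s) of b.

8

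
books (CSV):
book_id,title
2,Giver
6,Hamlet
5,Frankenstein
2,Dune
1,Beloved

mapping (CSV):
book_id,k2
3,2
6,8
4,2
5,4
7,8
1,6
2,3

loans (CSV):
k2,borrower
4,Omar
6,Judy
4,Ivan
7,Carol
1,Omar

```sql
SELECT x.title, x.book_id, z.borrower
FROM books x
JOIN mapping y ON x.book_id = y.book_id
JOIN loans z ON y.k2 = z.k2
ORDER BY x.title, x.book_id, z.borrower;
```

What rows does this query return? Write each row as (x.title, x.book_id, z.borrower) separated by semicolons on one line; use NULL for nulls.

Evaluate left to right. First `books x INNER JOIN mapping y` on book_id: 5 row(s).
Then INNER JOIN `loans z` on k2: keep only rows whose y.k2 appears in z.

(Beloved, 1, Judy); (Frankenstein, 5, Ivan); (Frankenstein, 5, Omar)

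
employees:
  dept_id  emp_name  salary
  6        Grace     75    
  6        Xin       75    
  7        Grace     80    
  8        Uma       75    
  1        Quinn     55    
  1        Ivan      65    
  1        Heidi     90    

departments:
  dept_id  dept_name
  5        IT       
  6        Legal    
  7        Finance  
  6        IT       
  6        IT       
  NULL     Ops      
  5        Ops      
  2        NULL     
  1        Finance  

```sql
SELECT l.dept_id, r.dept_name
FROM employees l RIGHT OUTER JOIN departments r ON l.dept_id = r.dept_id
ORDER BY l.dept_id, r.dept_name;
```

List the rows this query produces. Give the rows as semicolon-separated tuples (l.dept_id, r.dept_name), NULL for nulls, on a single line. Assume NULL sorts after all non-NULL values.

RIGHT JOIN keeps every row from `departments`; unmatched rows get NULL for `employees`'s columns.
Matching on l.dept_id = r.dept_id. A NULL in a compared column never satisfies the condition.
- l[0] dept_id=6 → 3 match(es) in r → 3 row(s).
- l[1] dept_id=6 → 3 match(es) in r → 3 row(s).
- l[2] dept_id=7 → 1 match(es) in r → 1 row(s).
- l[3] dept_id=8 → no match.
- l[4] dept_id=1 → 1 match(es) in r → 1 row(s).
- l[5] dept_id=1 → 1 match(es) in r → 1 row(s).
- l[6] dept_id=1 → 1 match(es) in r → 1 row(s).
- plus 4 unmatched r row(s), each kept with NULL l columns.

(1, Finance); (1, Finance); (1, Finance); (6, IT); (6, IT); (6, IT); (6, IT); (6, Legal); (6, Legal); (7, Finance); (NULL, IT); (NULL, Ops); (NULL, Ops); (NULL, NULL)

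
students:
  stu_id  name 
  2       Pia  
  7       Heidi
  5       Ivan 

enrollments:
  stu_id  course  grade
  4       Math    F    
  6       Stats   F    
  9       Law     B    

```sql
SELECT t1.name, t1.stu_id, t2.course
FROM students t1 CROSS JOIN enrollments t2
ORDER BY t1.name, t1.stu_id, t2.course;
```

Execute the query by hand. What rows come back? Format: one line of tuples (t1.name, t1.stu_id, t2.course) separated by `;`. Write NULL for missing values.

(Heidi, 7, Law); (Heidi, 7, Math); (Heidi, 7, Stats); (Ivan, 5, Law); (Ivan, 5, Math); (Ivan, 5, Stats); (Pia, 2, Law); (Pia, 2, Math); (Pia, 2, Stats)

CROSS JOIN pairs every row of `students` with every row of `enrollments`: 3 × 3 = 9 rows.
After projecting and ordering:
t1.name | t1.stu_id | t2.course
Heidi | 7 | Law
Heidi | 7 | Math
Heidi | 7 | Stats
Ivan | 5 | Law
Ivan | 5 | Math
Ivan | 5 | Stats
Pia | 2 | Law
Pia | 2 | Math
Pia | 2 | Stats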